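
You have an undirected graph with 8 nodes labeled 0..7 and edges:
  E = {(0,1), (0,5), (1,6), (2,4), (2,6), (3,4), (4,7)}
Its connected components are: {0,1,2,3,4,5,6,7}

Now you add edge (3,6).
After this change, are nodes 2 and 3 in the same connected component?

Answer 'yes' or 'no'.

Initial components: {0,1,2,3,4,5,6,7}
Adding edge (3,6): both already in same component {0,1,2,3,4,5,6,7}. No change.
New components: {0,1,2,3,4,5,6,7}
Are 2 and 3 in the same component? yes

Answer: yes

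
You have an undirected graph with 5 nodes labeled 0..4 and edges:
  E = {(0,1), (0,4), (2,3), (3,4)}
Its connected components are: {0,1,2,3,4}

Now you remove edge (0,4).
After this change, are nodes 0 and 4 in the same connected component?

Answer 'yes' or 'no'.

Initial components: {0,1,2,3,4}
Removing edge (0,4): it was a bridge — component count 1 -> 2.
New components: {0,1} {2,3,4}
Are 0 and 4 in the same component? no

Answer: no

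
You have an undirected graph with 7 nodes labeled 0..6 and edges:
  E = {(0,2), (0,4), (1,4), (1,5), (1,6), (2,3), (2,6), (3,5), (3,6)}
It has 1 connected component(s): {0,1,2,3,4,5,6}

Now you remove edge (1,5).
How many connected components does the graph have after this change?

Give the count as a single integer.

Answer: 1

Derivation:
Initial component count: 1
Remove (1,5): not a bridge. Count unchanged: 1.
  After removal, components: {0,1,2,3,4,5,6}
New component count: 1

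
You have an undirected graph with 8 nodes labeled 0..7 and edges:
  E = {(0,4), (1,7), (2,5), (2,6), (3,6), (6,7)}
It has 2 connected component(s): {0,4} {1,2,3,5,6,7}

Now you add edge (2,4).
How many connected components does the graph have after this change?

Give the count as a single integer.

Answer: 1

Derivation:
Initial component count: 2
Add (2,4): merges two components. Count decreases: 2 -> 1.
New component count: 1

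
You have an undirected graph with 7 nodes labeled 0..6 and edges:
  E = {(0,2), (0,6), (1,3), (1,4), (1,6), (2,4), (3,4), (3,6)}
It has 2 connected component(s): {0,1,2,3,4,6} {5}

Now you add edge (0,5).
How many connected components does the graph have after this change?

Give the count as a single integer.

Initial component count: 2
Add (0,5): merges two components. Count decreases: 2 -> 1.
New component count: 1

Answer: 1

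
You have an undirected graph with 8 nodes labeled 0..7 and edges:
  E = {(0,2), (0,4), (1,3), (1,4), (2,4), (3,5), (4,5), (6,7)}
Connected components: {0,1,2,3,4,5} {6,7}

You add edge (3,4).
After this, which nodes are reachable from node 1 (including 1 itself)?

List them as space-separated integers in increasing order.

Answer: 0 1 2 3 4 5

Derivation:
Before: nodes reachable from 1: {0,1,2,3,4,5}
Adding (3,4): both endpoints already in same component. Reachability from 1 unchanged.
After: nodes reachable from 1: {0,1,2,3,4,5}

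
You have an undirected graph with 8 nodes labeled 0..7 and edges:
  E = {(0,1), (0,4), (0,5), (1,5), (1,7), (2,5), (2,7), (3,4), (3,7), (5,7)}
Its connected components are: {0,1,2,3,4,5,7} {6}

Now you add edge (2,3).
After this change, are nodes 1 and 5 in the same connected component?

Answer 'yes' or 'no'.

Answer: yes

Derivation:
Initial components: {0,1,2,3,4,5,7} {6}
Adding edge (2,3): both already in same component {0,1,2,3,4,5,7}. No change.
New components: {0,1,2,3,4,5,7} {6}
Are 1 and 5 in the same component? yes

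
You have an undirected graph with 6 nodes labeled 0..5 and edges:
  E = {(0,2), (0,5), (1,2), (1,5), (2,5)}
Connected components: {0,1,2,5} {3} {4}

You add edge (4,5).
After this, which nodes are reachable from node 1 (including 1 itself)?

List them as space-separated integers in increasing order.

Before: nodes reachable from 1: {0,1,2,5}
Adding (4,5): merges 1's component with another. Reachability grows.
After: nodes reachable from 1: {0,1,2,4,5}

Answer: 0 1 2 4 5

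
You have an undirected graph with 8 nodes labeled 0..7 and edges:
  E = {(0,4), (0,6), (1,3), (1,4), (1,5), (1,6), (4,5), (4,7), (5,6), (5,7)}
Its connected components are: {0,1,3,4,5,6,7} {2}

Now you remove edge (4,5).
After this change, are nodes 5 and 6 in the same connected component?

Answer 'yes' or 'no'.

Answer: yes

Derivation:
Initial components: {0,1,3,4,5,6,7} {2}
Removing edge (4,5): not a bridge — component count unchanged at 2.
New components: {0,1,3,4,5,6,7} {2}
Are 5 and 6 in the same component? yes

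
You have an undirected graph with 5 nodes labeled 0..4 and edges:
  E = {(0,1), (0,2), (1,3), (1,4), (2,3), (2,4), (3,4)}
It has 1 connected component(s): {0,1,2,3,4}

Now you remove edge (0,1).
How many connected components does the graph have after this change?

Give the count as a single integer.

Answer: 1

Derivation:
Initial component count: 1
Remove (0,1): not a bridge. Count unchanged: 1.
  After removal, components: {0,1,2,3,4}
New component count: 1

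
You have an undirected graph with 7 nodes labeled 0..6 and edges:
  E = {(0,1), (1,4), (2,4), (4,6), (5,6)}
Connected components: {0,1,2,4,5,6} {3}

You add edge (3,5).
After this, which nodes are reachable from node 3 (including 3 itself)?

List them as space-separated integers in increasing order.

Answer: 0 1 2 3 4 5 6

Derivation:
Before: nodes reachable from 3: {3}
Adding (3,5): merges 3's component with another. Reachability grows.
After: nodes reachable from 3: {0,1,2,3,4,5,6}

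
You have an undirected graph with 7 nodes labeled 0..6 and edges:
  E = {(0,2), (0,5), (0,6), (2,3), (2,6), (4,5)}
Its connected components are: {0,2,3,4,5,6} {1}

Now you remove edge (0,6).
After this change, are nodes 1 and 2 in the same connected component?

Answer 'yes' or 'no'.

Answer: no

Derivation:
Initial components: {0,2,3,4,5,6} {1}
Removing edge (0,6): not a bridge — component count unchanged at 2.
New components: {0,2,3,4,5,6} {1}
Are 1 and 2 in the same component? no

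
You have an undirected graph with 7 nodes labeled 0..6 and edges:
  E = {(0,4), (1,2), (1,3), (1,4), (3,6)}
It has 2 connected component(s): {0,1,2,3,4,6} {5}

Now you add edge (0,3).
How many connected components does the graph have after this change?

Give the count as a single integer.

Answer: 2

Derivation:
Initial component count: 2
Add (0,3): endpoints already in same component. Count unchanged: 2.
New component count: 2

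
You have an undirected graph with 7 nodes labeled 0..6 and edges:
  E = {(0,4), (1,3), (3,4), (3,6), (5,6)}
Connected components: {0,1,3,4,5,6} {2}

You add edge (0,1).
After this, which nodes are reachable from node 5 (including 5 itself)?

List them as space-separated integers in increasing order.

Before: nodes reachable from 5: {0,1,3,4,5,6}
Adding (0,1): both endpoints already in same component. Reachability from 5 unchanged.
After: nodes reachable from 5: {0,1,3,4,5,6}

Answer: 0 1 3 4 5 6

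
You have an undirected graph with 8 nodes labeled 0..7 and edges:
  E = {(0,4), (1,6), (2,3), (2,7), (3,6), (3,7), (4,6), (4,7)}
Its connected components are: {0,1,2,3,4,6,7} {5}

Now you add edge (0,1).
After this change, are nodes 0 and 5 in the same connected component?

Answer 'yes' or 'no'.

Answer: no

Derivation:
Initial components: {0,1,2,3,4,6,7} {5}
Adding edge (0,1): both already in same component {0,1,2,3,4,6,7}. No change.
New components: {0,1,2,3,4,6,7} {5}
Are 0 and 5 in the same component? no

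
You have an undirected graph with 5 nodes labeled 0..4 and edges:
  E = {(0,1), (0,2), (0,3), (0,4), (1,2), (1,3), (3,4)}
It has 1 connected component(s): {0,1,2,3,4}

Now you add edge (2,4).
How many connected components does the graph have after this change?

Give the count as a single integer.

Answer: 1

Derivation:
Initial component count: 1
Add (2,4): endpoints already in same component. Count unchanged: 1.
New component count: 1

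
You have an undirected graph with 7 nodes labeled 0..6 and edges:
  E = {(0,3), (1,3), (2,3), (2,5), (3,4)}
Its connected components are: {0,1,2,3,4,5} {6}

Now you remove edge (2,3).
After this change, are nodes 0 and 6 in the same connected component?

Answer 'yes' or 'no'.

Initial components: {0,1,2,3,4,5} {6}
Removing edge (2,3): it was a bridge — component count 2 -> 3.
New components: {0,1,3,4} {2,5} {6}
Are 0 and 6 in the same component? no

Answer: no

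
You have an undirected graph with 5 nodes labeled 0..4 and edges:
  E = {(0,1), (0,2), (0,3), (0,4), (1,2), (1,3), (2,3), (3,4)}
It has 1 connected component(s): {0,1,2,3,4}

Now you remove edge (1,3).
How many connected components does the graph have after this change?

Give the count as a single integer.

Initial component count: 1
Remove (1,3): not a bridge. Count unchanged: 1.
  After removal, components: {0,1,2,3,4}
New component count: 1

Answer: 1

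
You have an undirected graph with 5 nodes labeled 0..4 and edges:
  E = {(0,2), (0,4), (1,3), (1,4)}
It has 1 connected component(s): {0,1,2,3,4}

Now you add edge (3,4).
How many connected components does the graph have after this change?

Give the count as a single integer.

Answer: 1

Derivation:
Initial component count: 1
Add (3,4): endpoints already in same component. Count unchanged: 1.
New component count: 1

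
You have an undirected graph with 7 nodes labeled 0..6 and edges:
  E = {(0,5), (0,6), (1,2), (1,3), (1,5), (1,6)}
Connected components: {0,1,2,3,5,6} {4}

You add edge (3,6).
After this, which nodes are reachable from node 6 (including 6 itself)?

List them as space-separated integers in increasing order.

Answer: 0 1 2 3 5 6

Derivation:
Before: nodes reachable from 6: {0,1,2,3,5,6}
Adding (3,6): both endpoints already in same component. Reachability from 6 unchanged.
After: nodes reachable from 6: {0,1,2,3,5,6}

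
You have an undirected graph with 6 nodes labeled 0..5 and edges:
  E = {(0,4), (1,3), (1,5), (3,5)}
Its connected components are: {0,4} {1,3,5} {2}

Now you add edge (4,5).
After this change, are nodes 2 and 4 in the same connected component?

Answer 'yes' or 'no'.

Initial components: {0,4} {1,3,5} {2}
Adding edge (4,5): merges {0,4} and {1,3,5}.
New components: {0,1,3,4,5} {2}
Are 2 and 4 in the same component? no

Answer: no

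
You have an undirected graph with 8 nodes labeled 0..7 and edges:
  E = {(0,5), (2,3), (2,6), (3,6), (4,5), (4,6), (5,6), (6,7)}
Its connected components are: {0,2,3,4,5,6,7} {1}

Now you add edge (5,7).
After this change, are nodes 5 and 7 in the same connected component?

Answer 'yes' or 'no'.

Initial components: {0,2,3,4,5,6,7} {1}
Adding edge (5,7): both already in same component {0,2,3,4,5,6,7}. No change.
New components: {0,2,3,4,5,6,7} {1}
Are 5 and 7 in the same component? yes

Answer: yes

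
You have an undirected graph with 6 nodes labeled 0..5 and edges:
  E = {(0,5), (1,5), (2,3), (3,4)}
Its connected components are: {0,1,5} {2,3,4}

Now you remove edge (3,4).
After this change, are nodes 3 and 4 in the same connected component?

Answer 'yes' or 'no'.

Answer: no

Derivation:
Initial components: {0,1,5} {2,3,4}
Removing edge (3,4): it was a bridge — component count 2 -> 3.
New components: {0,1,5} {2,3} {4}
Are 3 and 4 in the same component? no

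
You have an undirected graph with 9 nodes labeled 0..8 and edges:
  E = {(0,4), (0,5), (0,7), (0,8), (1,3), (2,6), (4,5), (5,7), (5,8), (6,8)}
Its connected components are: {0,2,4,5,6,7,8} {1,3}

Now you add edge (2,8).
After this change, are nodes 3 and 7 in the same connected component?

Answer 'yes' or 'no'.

Answer: no

Derivation:
Initial components: {0,2,4,5,6,7,8} {1,3}
Adding edge (2,8): both already in same component {0,2,4,5,6,7,8}. No change.
New components: {0,2,4,5,6,7,8} {1,3}
Are 3 and 7 in the same component? no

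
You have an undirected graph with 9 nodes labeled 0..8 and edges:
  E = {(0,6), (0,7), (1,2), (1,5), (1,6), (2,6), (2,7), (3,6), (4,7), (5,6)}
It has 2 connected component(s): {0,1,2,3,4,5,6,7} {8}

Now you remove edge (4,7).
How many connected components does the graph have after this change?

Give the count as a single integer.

Initial component count: 2
Remove (4,7): it was a bridge. Count increases: 2 -> 3.
  After removal, components: {0,1,2,3,5,6,7} {4} {8}
New component count: 3

Answer: 3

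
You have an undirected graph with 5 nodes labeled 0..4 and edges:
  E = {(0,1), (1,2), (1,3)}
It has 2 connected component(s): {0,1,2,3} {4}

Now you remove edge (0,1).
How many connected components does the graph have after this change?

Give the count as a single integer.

Answer: 3

Derivation:
Initial component count: 2
Remove (0,1): it was a bridge. Count increases: 2 -> 3.
  After removal, components: {0} {1,2,3} {4}
New component count: 3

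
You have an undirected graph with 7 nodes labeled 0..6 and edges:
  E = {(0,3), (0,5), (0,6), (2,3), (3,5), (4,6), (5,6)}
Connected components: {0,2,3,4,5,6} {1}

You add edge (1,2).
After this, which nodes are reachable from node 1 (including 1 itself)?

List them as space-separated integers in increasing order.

Answer: 0 1 2 3 4 5 6

Derivation:
Before: nodes reachable from 1: {1}
Adding (1,2): merges 1's component with another. Reachability grows.
After: nodes reachable from 1: {0,1,2,3,4,5,6}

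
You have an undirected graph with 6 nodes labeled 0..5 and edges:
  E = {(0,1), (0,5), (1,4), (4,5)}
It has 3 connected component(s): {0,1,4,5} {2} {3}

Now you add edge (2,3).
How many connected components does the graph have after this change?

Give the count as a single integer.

Initial component count: 3
Add (2,3): merges two components. Count decreases: 3 -> 2.
New component count: 2

Answer: 2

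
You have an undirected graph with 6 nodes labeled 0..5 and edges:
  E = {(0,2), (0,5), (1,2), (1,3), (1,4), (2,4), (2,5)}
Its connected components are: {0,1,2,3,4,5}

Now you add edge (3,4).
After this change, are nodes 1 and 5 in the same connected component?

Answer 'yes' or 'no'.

Initial components: {0,1,2,3,4,5}
Adding edge (3,4): both already in same component {0,1,2,3,4,5}. No change.
New components: {0,1,2,3,4,5}
Are 1 and 5 in the same component? yes

Answer: yes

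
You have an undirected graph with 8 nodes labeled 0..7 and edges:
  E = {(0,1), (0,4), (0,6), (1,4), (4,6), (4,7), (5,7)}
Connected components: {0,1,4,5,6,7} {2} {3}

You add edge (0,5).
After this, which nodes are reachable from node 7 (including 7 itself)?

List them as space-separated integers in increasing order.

Before: nodes reachable from 7: {0,1,4,5,6,7}
Adding (0,5): both endpoints already in same component. Reachability from 7 unchanged.
After: nodes reachable from 7: {0,1,4,5,6,7}

Answer: 0 1 4 5 6 7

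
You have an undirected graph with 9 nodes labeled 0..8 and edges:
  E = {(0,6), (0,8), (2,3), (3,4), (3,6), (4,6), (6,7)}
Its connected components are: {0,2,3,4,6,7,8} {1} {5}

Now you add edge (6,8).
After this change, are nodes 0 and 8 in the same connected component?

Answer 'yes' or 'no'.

Initial components: {0,2,3,4,6,7,8} {1} {5}
Adding edge (6,8): both already in same component {0,2,3,4,6,7,8}. No change.
New components: {0,2,3,4,6,7,8} {1} {5}
Are 0 and 8 in the same component? yes

Answer: yes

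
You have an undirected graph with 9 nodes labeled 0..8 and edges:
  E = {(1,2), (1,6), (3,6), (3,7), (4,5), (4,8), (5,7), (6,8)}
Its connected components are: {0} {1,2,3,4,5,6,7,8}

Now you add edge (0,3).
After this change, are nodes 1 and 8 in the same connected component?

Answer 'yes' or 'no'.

Initial components: {0} {1,2,3,4,5,6,7,8}
Adding edge (0,3): merges {0} and {1,2,3,4,5,6,7,8}.
New components: {0,1,2,3,4,5,6,7,8}
Are 1 and 8 in the same component? yes

Answer: yes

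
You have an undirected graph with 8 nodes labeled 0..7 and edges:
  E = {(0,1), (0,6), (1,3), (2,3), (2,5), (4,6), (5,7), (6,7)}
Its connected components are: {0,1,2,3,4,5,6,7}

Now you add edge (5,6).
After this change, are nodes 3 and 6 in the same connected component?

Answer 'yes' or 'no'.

Initial components: {0,1,2,3,4,5,6,7}
Adding edge (5,6): both already in same component {0,1,2,3,4,5,6,7}. No change.
New components: {0,1,2,3,4,5,6,7}
Are 3 and 6 in the same component? yes

Answer: yes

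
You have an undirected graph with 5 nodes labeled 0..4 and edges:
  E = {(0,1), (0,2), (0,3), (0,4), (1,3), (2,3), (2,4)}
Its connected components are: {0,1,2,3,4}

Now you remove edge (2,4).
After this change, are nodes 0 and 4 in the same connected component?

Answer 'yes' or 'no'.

Answer: yes

Derivation:
Initial components: {0,1,2,3,4}
Removing edge (2,4): not a bridge — component count unchanged at 1.
New components: {0,1,2,3,4}
Are 0 and 4 in the same component? yes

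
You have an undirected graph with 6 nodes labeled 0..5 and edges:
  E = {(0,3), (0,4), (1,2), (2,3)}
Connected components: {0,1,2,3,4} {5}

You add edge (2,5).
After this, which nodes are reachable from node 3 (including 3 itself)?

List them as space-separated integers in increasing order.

Answer: 0 1 2 3 4 5

Derivation:
Before: nodes reachable from 3: {0,1,2,3,4}
Adding (2,5): merges 3's component with another. Reachability grows.
After: nodes reachable from 3: {0,1,2,3,4,5}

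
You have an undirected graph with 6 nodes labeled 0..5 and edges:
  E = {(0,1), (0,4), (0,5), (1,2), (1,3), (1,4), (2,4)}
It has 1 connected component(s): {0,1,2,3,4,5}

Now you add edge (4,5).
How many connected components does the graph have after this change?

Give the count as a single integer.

Answer: 1

Derivation:
Initial component count: 1
Add (4,5): endpoints already in same component. Count unchanged: 1.
New component count: 1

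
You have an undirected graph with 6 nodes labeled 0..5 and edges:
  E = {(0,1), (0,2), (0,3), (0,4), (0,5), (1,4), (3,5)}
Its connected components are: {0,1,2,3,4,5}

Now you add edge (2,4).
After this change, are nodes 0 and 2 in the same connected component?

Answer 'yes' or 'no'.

Answer: yes

Derivation:
Initial components: {0,1,2,3,4,5}
Adding edge (2,4): both already in same component {0,1,2,3,4,5}. No change.
New components: {0,1,2,3,4,5}
Are 0 and 2 in the same component? yes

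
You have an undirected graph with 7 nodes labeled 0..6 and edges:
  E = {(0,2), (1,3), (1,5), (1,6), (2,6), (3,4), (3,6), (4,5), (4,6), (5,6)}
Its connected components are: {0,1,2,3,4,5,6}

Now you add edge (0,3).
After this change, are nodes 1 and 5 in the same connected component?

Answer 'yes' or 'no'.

Answer: yes

Derivation:
Initial components: {0,1,2,3,4,5,6}
Adding edge (0,3): both already in same component {0,1,2,3,4,5,6}. No change.
New components: {0,1,2,3,4,5,6}
Are 1 and 5 in the same component? yes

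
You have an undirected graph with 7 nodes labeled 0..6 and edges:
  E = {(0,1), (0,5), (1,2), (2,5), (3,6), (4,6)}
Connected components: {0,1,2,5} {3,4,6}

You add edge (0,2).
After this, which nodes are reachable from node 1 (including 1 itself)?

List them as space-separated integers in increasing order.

Answer: 0 1 2 5

Derivation:
Before: nodes reachable from 1: {0,1,2,5}
Adding (0,2): both endpoints already in same component. Reachability from 1 unchanged.
After: nodes reachable from 1: {0,1,2,5}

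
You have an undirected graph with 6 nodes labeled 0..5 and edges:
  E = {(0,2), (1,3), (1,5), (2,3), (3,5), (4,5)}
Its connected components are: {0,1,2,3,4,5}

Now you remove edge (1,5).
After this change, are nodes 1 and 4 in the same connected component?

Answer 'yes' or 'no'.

Answer: yes

Derivation:
Initial components: {0,1,2,3,4,5}
Removing edge (1,5): not a bridge — component count unchanged at 1.
New components: {0,1,2,3,4,5}
Are 1 and 4 in the same component? yes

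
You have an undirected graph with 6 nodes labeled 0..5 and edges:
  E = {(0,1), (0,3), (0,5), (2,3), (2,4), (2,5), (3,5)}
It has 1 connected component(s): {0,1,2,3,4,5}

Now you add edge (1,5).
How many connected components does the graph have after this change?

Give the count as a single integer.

Initial component count: 1
Add (1,5): endpoints already in same component. Count unchanged: 1.
New component count: 1

Answer: 1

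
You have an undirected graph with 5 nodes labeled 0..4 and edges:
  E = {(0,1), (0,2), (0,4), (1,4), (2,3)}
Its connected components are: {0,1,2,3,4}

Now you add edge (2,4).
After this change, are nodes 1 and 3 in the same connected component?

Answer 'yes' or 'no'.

Initial components: {0,1,2,3,4}
Adding edge (2,4): both already in same component {0,1,2,3,4}. No change.
New components: {0,1,2,3,4}
Are 1 and 3 in the same component? yes

Answer: yes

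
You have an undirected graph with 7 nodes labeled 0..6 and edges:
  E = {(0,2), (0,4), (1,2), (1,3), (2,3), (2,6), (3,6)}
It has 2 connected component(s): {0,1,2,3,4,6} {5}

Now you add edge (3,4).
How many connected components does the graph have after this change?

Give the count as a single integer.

Answer: 2

Derivation:
Initial component count: 2
Add (3,4): endpoints already in same component. Count unchanged: 2.
New component count: 2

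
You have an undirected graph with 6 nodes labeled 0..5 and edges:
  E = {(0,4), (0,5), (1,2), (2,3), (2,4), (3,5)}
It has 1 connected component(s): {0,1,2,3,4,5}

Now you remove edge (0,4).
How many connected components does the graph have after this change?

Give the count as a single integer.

Answer: 1

Derivation:
Initial component count: 1
Remove (0,4): not a bridge. Count unchanged: 1.
  After removal, components: {0,1,2,3,4,5}
New component count: 1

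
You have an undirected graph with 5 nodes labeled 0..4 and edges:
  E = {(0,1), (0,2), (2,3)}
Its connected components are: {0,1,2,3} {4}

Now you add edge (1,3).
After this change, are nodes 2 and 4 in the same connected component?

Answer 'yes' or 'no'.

Initial components: {0,1,2,3} {4}
Adding edge (1,3): both already in same component {0,1,2,3}. No change.
New components: {0,1,2,3} {4}
Are 2 and 4 in the same component? no

Answer: no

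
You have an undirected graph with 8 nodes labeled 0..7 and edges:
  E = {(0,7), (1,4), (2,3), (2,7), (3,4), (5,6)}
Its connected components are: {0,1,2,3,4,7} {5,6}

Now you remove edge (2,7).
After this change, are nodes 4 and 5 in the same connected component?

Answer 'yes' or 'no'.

Initial components: {0,1,2,3,4,7} {5,6}
Removing edge (2,7): it was a bridge — component count 2 -> 3.
New components: {0,7} {1,2,3,4} {5,6}
Are 4 and 5 in the same component? no

Answer: no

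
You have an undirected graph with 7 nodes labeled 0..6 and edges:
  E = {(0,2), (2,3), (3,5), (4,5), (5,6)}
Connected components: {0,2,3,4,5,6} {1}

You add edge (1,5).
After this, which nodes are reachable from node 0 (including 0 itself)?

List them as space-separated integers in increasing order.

Answer: 0 1 2 3 4 5 6

Derivation:
Before: nodes reachable from 0: {0,2,3,4,5,6}
Adding (1,5): merges 0's component with another. Reachability grows.
After: nodes reachable from 0: {0,1,2,3,4,5,6}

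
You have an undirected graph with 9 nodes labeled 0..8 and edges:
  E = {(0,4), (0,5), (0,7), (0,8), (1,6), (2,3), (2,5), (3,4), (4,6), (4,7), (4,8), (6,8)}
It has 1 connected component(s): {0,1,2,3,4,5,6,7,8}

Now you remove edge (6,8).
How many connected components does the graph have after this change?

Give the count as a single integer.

Initial component count: 1
Remove (6,8): not a bridge. Count unchanged: 1.
  After removal, components: {0,1,2,3,4,5,6,7,8}
New component count: 1

Answer: 1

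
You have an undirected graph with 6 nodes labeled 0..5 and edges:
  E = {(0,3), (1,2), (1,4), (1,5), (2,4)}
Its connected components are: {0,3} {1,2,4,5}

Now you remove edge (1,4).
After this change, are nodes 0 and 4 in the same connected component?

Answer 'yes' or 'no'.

Initial components: {0,3} {1,2,4,5}
Removing edge (1,4): not a bridge — component count unchanged at 2.
New components: {0,3} {1,2,4,5}
Are 0 and 4 in the same component? no

Answer: no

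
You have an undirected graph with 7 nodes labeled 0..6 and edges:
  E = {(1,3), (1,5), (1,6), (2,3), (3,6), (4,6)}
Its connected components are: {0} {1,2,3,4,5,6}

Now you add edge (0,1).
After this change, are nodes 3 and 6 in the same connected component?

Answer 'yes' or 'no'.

Answer: yes

Derivation:
Initial components: {0} {1,2,3,4,5,6}
Adding edge (0,1): merges {0} and {1,2,3,4,5,6}.
New components: {0,1,2,3,4,5,6}
Are 3 and 6 in the same component? yes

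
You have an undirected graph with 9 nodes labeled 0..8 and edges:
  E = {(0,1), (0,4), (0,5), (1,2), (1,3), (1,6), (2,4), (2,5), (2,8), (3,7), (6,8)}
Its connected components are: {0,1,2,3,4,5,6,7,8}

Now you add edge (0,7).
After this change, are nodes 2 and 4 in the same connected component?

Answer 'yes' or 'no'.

Initial components: {0,1,2,3,4,5,6,7,8}
Adding edge (0,7): both already in same component {0,1,2,3,4,5,6,7,8}. No change.
New components: {0,1,2,3,4,5,6,7,8}
Are 2 and 4 in the same component? yes

Answer: yes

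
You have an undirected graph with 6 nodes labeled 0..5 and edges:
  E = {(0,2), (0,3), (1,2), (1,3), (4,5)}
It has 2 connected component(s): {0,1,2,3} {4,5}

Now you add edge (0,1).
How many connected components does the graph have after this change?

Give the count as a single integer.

Initial component count: 2
Add (0,1): endpoints already in same component. Count unchanged: 2.
New component count: 2

Answer: 2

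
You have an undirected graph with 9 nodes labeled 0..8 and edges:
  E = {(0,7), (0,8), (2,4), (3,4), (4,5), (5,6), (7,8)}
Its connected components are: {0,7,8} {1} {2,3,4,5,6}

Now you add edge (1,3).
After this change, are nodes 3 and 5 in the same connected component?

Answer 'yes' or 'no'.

Initial components: {0,7,8} {1} {2,3,4,5,6}
Adding edge (1,3): merges {1} and {2,3,4,5,6}.
New components: {0,7,8} {1,2,3,4,5,6}
Are 3 and 5 in the same component? yes

Answer: yes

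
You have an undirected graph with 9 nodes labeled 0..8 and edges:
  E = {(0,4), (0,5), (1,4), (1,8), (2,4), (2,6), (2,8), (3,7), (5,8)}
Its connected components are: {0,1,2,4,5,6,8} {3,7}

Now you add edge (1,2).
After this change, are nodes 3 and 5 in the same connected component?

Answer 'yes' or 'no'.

Initial components: {0,1,2,4,5,6,8} {3,7}
Adding edge (1,2): both already in same component {0,1,2,4,5,6,8}. No change.
New components: {0,1,2,4,5,6,8} {3,7}
Are 3 and 5 in the same component? no

Answer: no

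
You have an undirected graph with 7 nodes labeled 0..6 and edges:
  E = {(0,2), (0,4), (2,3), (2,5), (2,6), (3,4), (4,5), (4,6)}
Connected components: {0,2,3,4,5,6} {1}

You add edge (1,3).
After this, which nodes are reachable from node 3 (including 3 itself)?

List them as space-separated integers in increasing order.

Answer: 0 1 2 3 4 5 6

Derivation:
Before: nodes reachable from 3: {0,2,3,4,5,6}
Adding (1,3): merges 3's component with another. Reachability grows.
After: nodes reachable from 3: {0,1,2,3,4,5,6}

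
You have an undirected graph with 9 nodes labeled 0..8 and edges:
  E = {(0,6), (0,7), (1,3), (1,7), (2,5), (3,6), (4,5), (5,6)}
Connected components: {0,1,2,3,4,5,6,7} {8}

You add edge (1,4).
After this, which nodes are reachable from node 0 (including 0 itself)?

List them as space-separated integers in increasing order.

Answer: 0 1 2 3 4 5 6 7

Derivation:
Before: nodes reachable from 0: {0,1,2,3,4,5,6,7}
Adding (1,4): both endpoints already in same component. Reachability from 0 unchanged.
After: nodes reachable from 0: {0,1,2,3,4,5,6,7}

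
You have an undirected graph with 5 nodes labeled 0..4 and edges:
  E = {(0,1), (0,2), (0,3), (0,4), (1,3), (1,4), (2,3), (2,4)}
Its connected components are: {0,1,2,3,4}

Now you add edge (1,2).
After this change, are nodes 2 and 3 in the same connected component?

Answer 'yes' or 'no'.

Initial components: {0,1,2,3,4}
Adding edge (1,2): both already in same component {0,1,2,3,4}. No change.
New components: {0,1,2,3,4}
Are 2 and 3 in the same component? yes

Answer: yes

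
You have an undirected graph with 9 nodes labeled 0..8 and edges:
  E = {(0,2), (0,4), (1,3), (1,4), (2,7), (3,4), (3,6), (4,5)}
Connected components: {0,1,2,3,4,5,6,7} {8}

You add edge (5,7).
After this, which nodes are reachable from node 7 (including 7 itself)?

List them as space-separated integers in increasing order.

Before: nodes reachable from 7: {0,1,2,3,4,5,6,7}
Adding (5,7): both endpoints already in same component. Reachability from 7 unchanged.
After: nodes reachable from 7: {0,1,2,3,4,5,6,7}

Answer: 0 1 2 3 4 5 6 7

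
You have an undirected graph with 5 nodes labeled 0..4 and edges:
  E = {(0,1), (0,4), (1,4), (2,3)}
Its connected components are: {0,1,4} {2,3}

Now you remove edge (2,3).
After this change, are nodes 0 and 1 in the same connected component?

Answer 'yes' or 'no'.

Answer: yes

Derivation:
Initial components: {0,1,4} {2,3}
Removing edge (2,3): it was a bridge — component count 2 -> 3.
New components: {0,1,4} {2} {3}
Are 0 and 1 in the same component? yes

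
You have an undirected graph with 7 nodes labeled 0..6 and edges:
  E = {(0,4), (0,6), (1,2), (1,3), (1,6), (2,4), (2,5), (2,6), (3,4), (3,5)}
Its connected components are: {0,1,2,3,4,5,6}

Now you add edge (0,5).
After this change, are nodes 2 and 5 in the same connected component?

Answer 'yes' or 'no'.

Answer: yes

Derivation:
Initial components: {0,1,2,3,4,5,6}
Adding edge (0,5): both already in same component {0,1,2,3,4,5,6}. No change.
New components: {0,1,2,3,4,5,6}
Are 2 and 5 in the same component? yes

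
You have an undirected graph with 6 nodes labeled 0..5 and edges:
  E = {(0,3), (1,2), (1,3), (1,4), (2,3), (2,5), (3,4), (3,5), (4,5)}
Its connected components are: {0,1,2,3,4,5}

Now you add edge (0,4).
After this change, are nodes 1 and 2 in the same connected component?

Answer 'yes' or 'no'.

Initial components: {0,1,2,3,4,5}
Adding edge (0,4): both already in same component {0,1,2,3,4,5}. No change.
New components: {0,1,2,3,4,5}
Are 1 and 2 in the same component? yes

Answer: yes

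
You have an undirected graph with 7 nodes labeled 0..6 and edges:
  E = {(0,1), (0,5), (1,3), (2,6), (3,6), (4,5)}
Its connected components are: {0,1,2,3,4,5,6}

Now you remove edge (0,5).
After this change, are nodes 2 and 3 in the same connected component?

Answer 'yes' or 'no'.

Initial components: {0,1,2,3,4,5,6}
Removing edge (0,5): it was a bridge — component count 1 -> 2.
New components: {0,1,2,3,6} {4,5}
Are 2 and 3 in the same component? yes

Answer: yes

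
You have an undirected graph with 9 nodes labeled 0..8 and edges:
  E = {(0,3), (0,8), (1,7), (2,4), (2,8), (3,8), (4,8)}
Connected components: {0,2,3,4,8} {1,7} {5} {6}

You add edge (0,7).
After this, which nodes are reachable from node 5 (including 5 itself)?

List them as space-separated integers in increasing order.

Before: nodes reachable from 5: {5}
Adding (0,7): merges two components, but neither contains 5. Reachability from 5 unchanged.
After: nodes reachable from 5: {5}

Answer: 5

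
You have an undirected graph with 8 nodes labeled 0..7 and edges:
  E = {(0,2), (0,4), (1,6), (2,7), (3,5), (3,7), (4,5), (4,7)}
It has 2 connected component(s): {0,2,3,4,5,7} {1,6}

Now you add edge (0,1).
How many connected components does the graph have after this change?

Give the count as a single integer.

Answer: 1

Derivation:
Initial component count: 2
Add (0,1): merges two components. Count decreases: 2 -> 1.
New component count: 1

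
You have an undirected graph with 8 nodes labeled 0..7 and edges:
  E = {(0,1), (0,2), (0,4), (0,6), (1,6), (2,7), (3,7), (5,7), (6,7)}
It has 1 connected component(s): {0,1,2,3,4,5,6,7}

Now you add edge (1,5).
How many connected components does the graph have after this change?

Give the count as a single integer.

Initial component count: 1
Add (1,5): endpoints already in same component. Count unchanged: 1.
New component count: 1

Answer: 1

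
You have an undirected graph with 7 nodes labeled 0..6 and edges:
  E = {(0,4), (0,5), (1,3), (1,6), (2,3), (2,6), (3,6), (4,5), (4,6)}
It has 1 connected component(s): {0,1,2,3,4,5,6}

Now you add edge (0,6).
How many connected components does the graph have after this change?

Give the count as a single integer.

Answer: 1

Derivation:
Initial component count: 1
Add (0,6): endpoints already in same component. Count unchanged: 1.
New component count: 1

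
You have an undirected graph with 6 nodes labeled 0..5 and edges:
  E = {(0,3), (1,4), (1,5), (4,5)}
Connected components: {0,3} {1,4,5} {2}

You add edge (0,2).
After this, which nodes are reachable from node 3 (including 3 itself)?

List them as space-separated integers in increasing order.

Answer: 0 2 3

Derivation:
Before: nodes reachable from 3: {0,3}
Adding (0,2): merges 3's component with another. Reachability grows.
After: nodes reachable from 3: {0,2,3}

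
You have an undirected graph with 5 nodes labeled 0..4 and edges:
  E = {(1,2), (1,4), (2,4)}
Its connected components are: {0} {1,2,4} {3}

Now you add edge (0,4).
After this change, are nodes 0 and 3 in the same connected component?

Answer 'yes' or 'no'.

Initial components: {0} {1,2,4} {3}
Adding edge (0,4): merges {0} and {1,2,4}.
New components: {0,1,2,4} {3}
Are 0 and 3 in the same component? no

Answer: no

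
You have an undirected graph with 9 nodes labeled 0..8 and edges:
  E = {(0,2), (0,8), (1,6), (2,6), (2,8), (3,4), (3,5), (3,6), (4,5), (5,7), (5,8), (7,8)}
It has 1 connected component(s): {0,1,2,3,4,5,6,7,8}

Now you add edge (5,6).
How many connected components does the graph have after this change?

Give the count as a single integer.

Answer: 1

Derivation:
Initial component count: 1
Add (5,6): endpoints already in same component. Count unchanged: 1.
New component count: 1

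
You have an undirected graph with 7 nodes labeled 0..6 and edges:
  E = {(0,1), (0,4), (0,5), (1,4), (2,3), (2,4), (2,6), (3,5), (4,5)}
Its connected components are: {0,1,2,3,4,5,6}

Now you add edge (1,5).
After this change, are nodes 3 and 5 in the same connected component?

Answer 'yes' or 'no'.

Answer: yes

Derivation:
Initial components: {0,1,2,3,4,5,6}
Adding edge (1,5): both already in same component {0,1,2,3,4,5,6}. No change.
New components: {0,1,2,3,4,5,6}
Are 3 and 5 in the same component? yes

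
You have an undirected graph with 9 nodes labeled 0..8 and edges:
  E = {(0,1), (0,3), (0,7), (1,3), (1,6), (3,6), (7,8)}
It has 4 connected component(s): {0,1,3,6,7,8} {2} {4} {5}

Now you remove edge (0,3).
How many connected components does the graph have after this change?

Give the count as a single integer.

Initial component count: 4
Remove (0,3): not a bridge. Count unchanged: 4.
  After removal, components: {0,1,3,6,7,8} {2} {4} {5}
New component count: 4

Answer: 4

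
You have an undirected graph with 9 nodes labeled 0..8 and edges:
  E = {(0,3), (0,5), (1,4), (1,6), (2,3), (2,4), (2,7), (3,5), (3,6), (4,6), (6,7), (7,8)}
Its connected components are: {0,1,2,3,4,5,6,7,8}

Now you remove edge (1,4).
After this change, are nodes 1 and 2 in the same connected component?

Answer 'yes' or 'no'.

Answer: yes

Derivation:
Initial components: {0,1,2,3,4,5,6,7,8}
Removing edge (1,4): not a bridge — component count unchanged at 1.
New components: {0,1,2,3,4,5,6,7,8}
Are 1 and 2 in the same component? yes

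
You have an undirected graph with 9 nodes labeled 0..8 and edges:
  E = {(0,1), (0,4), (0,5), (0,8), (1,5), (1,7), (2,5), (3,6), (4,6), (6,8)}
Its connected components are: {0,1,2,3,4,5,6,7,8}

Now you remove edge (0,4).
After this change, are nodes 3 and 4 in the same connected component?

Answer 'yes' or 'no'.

Initial components: {0,1,2,3,4,5,6,7,8}
Removing edge (0,4): not a bridge — component count unchanged at 1.
New components: {0,1,2,3,4,5,6,7,8}
Are 3 and 4 in the same component? yes

Answer: yes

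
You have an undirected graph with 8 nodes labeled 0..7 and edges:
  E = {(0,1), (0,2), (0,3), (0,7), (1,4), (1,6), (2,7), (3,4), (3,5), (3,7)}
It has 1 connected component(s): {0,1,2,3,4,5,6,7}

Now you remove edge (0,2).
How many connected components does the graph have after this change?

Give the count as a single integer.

Initial component count: 1
Remove (0,2): not a bridge. Count unchanged: 1.
  After removal, components: {0,1,2,3,4,5,6,7}
New component count: 1

Answer: 1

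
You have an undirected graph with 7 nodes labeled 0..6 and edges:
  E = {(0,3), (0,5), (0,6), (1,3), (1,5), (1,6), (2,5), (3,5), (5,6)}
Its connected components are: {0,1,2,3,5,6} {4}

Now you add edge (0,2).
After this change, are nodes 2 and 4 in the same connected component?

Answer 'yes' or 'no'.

Answer: no

Derivation:
Initial components: {0,1,2,3,5,6} {4}
Adding edge (0,2): both already in same component {0,1,2,3,5,6}. No change.
New components: {0,1,2,3,5,6} {4}
Are 2 and 4 in the same component? no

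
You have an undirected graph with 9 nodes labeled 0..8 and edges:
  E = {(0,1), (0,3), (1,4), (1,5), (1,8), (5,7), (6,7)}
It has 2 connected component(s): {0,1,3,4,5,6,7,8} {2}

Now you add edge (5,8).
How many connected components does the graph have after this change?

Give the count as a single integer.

Initial component count: 2
Add (5,8): endpoints already in same component. Count unchanged: 2.
New component count: 2

Answer: 2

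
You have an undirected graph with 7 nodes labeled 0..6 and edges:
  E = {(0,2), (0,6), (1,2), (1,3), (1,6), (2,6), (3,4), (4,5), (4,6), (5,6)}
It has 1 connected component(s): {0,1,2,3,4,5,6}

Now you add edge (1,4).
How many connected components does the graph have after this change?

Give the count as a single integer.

Initial component count: 1
Add (1,4): endpoints already in same component. Count unchanged: 1.
New component count: 1

Answer: 1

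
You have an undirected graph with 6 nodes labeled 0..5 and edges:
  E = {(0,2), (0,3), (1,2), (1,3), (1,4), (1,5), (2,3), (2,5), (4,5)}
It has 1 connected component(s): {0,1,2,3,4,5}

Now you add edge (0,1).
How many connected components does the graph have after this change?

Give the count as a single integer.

Answer: 1

Derivation:
Initial component count: 1
Add (0,1): endpoints already in same component. Count unchanged: 1.
New component count: 1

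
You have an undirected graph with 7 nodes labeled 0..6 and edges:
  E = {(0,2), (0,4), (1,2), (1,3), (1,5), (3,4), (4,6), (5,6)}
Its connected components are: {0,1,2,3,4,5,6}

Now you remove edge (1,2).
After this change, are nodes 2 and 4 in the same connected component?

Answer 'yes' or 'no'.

Answer: yes

Derivation:
Initial components: {0,1,2,3,4,5,6}
Removing edge (1,2): not a bridge — component count unchanged at 1.
New components: {0,1,2,3,4,5,6}
Are 2 and 4 in the same component? yes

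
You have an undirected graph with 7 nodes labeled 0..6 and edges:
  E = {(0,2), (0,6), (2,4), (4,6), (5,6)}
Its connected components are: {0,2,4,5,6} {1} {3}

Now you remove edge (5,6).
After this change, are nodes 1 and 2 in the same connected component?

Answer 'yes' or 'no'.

Answer: no

Derivation:
Initial components: {0,2,4,5,6} {1} {3}
Removing edge (5,6): it was a bridge — component count 3 -> 4.
New components: {0,2,4,6} {1} {3} {5}
Are 1 and 2 in the same component? no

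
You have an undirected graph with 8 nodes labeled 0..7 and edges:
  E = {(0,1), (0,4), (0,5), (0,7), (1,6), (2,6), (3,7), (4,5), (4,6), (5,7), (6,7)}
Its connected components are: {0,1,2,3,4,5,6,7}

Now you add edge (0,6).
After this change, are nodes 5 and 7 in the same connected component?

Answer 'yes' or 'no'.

Answer: yes

Derivation:
Initial components: {0,1,2,3,4,5,6,7}
Adding edge (0,6): both already in same component {0,1,2,3,4,5,6,7}. No change.
New components: {0,1,2,3,4,5,6,7}
Are 5 and 7 in the same component? yes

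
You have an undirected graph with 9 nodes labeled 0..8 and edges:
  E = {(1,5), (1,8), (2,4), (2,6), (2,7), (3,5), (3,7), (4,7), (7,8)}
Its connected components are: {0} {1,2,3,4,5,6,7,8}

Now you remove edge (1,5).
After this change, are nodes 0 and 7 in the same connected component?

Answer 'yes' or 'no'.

Initial components: {0} {1,2,3,4,5,6,7,8}
Removing edge (1,5): not a bridge — component count unchanged at 2.
New components: {0} {1,2,3,4,5,6,7,8}
Are 0 and 7 in the same component? no

Answer: no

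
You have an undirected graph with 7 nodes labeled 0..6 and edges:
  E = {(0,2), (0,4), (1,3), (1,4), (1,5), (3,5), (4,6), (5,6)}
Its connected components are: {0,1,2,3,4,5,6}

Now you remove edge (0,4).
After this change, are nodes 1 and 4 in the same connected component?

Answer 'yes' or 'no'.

Answer: yes

Derivation:
Initial components: {0,1,2,3,4,5,6}
Removing edge (0,4): it was a bridge — component count 1 -> 2.
New components: {0,2} {1,3,4,5,6}
Are 1 and 4 in the same component? yes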